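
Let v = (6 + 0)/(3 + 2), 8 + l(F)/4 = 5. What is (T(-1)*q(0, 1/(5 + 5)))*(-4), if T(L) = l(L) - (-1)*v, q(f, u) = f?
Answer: 0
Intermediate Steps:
l(F) = -12 (l(F) = -32 + 4*5 = -32 + 20 = -12)
v = 6/5 ≈ 1.2000
T(L) = -54/5 (T(L) = -12 - (-1)*6/5 = -12 - 1*(-6/5) = -12 + 6/5 = -54/5)
(T(-1)*q(0, 1/(5 + 5)))*(-4) = -54/5*0*(-4) = 0*(-4) = 0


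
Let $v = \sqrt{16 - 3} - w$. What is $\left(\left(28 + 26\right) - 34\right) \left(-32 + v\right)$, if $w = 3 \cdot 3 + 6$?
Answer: $-940 + 20 \sqrt{13} \approx -867.89$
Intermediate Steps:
$w = 15$ ($w = 9 + 6 = 15$)
$v = -15 + \sqrt{13}$ ($v = \sqrt{16 - 3} - 15 = \sqrt{13} - 15 = -15 + \sqrt{13} \approx -11.394$)
$\left(\left(28 + 26\right) - 34\right) \left(-32 + v\right) = \left(\left(28 + 26\right) - 34\right) \left(-32 - \left(15 - \sqrt{13}\right)\right) = \left(54 - 34\right) \left(-47 + \sqrt{13}\right) = 20 \left(-47 + \sqrt{13}\right) = -940 + 20 \sqrt{13}$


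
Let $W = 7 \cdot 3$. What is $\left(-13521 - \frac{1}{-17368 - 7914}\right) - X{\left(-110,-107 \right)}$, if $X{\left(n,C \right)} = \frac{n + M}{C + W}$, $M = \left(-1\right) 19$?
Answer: $- \frac{170937922}{12641} \approx -13523.0$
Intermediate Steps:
$M = -19$
$W = 21$
$X{\left(n,C \right)} = \frac{-19 + n}{21 + C}$ ($X{\left(n,C \right)} = \frac{n - 19}{C + 21} = \frac{-19 + n}{21 + C}$)
$\left(-13521 - \frac{1}{-17368 - 7914}\right) - X{\left(-110,-107 \right)} = \left(-13521 - \frac{1}{-17368 - 7914}\right) - \frac{-19 - 110}{21 - 107} = \left(-13521 - \frac{1}{-25282}\right) - \frac{1}{-86} \left(-129\right) = \left(-13521 - - \frac{1}{25282}\right) - \left(- \frac{1}{86}\right) \left(-129\right) = \left(-13521 + \frac{1}{25282}\right) - \frac{3}{2} = - \frac{341837921}{25282} - \frac{3}{2} = - \frac{170937922}{12641}$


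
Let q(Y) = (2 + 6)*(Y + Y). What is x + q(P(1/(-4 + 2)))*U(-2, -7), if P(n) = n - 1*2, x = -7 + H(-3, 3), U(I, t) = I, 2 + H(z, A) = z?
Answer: 68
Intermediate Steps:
H(z, A) = -2 + z
x = -12 (x = -7 + (-2 - 3) = -7 - 5 = -12)
P(n) = -2 + n (P(n) = n - 2 = -2 + n)
q(Y) = 16*Y (q(Y) = 8*(2*Y) = 16*Y)
x + q(P(1/(-4 + 2)))*U(-2, -7) = -12 + (16*(-2 + 1/(-4 + 2)))*(-2) = -12 + (16*(-2 + 1/(-2)))*(-2) = -12 + (16*(-2 - ½))*(-2) = -12 + (16*(-5/2))*(-2) = -12 - 40*(-2) = -12 + 80 = 68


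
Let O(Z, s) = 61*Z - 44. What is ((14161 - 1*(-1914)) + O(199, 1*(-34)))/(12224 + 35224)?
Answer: 1565/2636 ≈ 0.59370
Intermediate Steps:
O(Z, s) = -44 + 61*Z
((14161 - 1*(-1914)) + O(199, 1*(-34)))/(12224 + 35224) = ((14161 - 1*(-1914)) + (-44 + 61*199))/(12224 + 35224) = ((14161 + 1914) + (-44 + 12139))/47448 = (16075 + 12095)*(1/47448) = 28170*(1/47448) = 1565/2636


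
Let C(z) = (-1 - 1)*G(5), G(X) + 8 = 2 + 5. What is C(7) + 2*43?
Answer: 88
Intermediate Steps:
G(X) = -1 (G(X) = -8 + (2 + 5) = -8 + 7 = -1)
C(z) = 2 (C(z) = (-1 - 1)*(-1) = -2*(-1) = 2)
C(7) + 2*43 = 2 + 2*43 = 2 + 86 = 88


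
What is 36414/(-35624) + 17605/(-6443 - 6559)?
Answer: -275153837/115795812 ≈ -2.3762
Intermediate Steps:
36414/(-35624) + 17605/(-6443 - 6559) = 36414*(-1/35624) + 17605/(-13002) = -18207/17812 + 17605*(-1/13002) = -18207/17812 - 17605/13002 = -275153837/115795812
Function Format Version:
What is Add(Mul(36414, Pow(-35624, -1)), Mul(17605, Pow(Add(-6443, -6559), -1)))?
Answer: Rational(-275153837, 115795812) ≈ -2.3762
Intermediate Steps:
Add(Mul(36414, Pow(-35624, -1)), Mul(17605, Pow(Add(-6443, -6559), -1))) = Add(Mul(36414, Rational(-1, 35624)), Mul(17605, Pow(-13002, -1))) = Add(Rational(-18207, 17812), Mul(17605, Rational(-1, 13002))) = Add(Rational(-18207, 17812), Rational(-17605, 13002)) = Rational(-275153837, 115795812)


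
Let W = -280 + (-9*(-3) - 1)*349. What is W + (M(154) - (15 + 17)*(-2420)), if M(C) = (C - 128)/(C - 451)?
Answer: 25611472/297 ≈ 86234.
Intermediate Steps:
M(C) = (-128 + C)/(-451 + C)
W = 8794 (W = -280 + (27 - 1)*349 = -280 + 26*349 = -280 + 9074 = 8794)
W + (M(154) - (15 + 17)*(-2420)) = 8794 + ((-128 + 154)/(-451 + 154) - (15 + 17)*(-2420)) = 8794 + (26/(-297) - 32*(-2420)) = 8794 + (-1/297*26 - 1*(-77440)) = 8794 + (-26/297 + 77440) = 8794 + 22999654/297 = 25611472/297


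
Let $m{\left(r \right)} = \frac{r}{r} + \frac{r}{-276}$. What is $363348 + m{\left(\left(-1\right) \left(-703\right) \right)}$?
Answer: $\frac{100283621}{276} \approx 3.6335 \cdot 10^{5}$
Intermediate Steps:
$m{\left(r \right)} = 1 - \frac{r}{276}$ ($m{\left(r \right)} = 1 + r \left(- \frac{1}{276}\right) = 1 - \frac{r}{276}$)
$363348 + m{\left(\left(-1\right) \left(-703\right) \right)} = 363348 + \left(1 - \frac{\left(-1\right) \left(-703\right)}{276}\right) = 363348 + \left(1 - \frac{703}{276}\right) = 363348 - \frac{427}{276} = \frac{100283621}{276}$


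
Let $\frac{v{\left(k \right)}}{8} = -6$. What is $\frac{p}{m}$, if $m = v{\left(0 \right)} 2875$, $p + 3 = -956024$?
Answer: $\frac{956027}{138000} \approx 6.9277$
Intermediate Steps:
$v{\left(k \right)} = -48$ ($v{\left(k \right)} = 8 \left(-6\right) = -48$)
$p = -956027$ ($p = -3 - 956024 = -956027$)
$m = -138000$ ($m = \left(-48\right) 2875 = -138000$)
$\frac{p}{m} = - \frac{956027}{-138000} = \left(-956027\right) \left(- \frac{1}{138000}\right) = \frac{956027}{138000}$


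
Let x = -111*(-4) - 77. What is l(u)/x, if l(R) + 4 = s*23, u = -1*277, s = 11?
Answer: 249/367 ≈ 0.67847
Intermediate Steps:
u = -277
x = 367 (x = 444 - 77 = 367)
l(R) = 249 (l(R) = -4 + 11*23 = -4 + 253 = 249)
l(u)/x = 249/367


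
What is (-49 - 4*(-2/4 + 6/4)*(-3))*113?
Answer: -4181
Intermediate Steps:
(-49 - 4*(-2/4 + 6/4)*(-3))*113 = (-49 - 4*(-2*1/4 + 6*(1/4))*(-3))*113 = (-49 - 4*(-1/2 + 3/2)*(-3))*113 = (-49 - 4*1*(-3))*113 = (-49 - 4*(-3))*113 = (-49 + 12)*113 = -37*113 = -4181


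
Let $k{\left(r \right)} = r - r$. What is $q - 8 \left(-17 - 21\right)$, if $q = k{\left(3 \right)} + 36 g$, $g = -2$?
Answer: $232$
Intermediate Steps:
$k{\left(r \right)} = 0$
$q = -72$ ($q = 0 + 36 \left(-2\right) = 0 - 72 = -72$)
$q - 8 \left(-17 - 21\right) = -72 - 8 \left(-17 - 21\right) = -72 - -304 = -72 + 304 = 232$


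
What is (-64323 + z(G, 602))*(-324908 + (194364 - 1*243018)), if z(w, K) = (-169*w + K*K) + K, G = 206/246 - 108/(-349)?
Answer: -4786541466793324/42927 ≈ -1.1150e+11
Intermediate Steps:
G = 49231/42927 (G = 206*(1/246) - 108*(-1/349) = 103/123 + 108/349 = 49231/42927 ≈ 1.1469)
z(w, K) = K + K² - 169*w (z(w, K) = (-169*w + K²) + K = (K² - 169*w) + K = K + K² - 169*w)
(-64323 + z(G, 602))*(-324908 + (194364 - 1*243018)) = (-64323 + (602 + 602² - 169*49231/42927))*(-324908 + (194364 - 1*243018)) = (-64323 + (602 + 362404 - 8320039/42927))*(-324908 + (194364 - 243018)) = (-64323 + 15574438523/42927)*(-324908 - 48654) = (12813245102/42927)*(-373562) = -4786541466793324/42927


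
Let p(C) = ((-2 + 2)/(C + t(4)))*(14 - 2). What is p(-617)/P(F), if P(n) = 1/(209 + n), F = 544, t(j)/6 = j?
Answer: 0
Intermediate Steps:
t(j) = 6*j
p(C) = 0 (p(C) = ((-2 + 2)/(C + 6*4))*(14 - 2) = (0/(C + 24))*12 = (0/(24 + C))*12 = 0*12 = 0)
p(-617)/P(F) = 0/(1/(209 + 544)) = 0/(1/753) = 0*753 = 0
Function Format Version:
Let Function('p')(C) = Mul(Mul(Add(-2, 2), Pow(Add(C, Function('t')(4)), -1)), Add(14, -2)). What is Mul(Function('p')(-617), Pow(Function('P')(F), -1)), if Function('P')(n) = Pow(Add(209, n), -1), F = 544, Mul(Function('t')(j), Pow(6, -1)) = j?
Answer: 0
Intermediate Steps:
Function('t')(j) = Mul(6, j)
Function('p')(C) = 0 (Function('p')(C) = Mul(Mul(Add(-2, 2), Pow(Add(C, Mul(6, 4)), -1)), Add(14, -2)) = Mul(Mul(0, Pow(Add(C, 24), -1)), 12) = Mul(Mul(0, Pow(Add(24, C), -1)), 12) = Mul(0, 12) = 0)
Mul(Function('p')(-617), Pow(Function('P')(F), -1)) = Mul(0, Pow(Pow(Add(209, 544), -1), -1)) = Mul(0, Pow(Pow(753, -1), -1)) = Mul(0, Pow(Rational(1, 753), -1)) = Mul(0, 753) = 0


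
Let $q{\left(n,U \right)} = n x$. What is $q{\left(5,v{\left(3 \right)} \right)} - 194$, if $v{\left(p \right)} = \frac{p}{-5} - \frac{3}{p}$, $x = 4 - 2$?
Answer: $-184$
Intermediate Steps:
$x = 2$ ($x = 4 - 2 = 2$)
$v{\left(p \right)} = - \frac{3}{p} - \frac{p}{5}$ ($v{\left(p \right)} = p \left(- \frac{1}{5}\right) - \frac{3}{p} = - \frac{p}{5} - \frac{3}{p} = - \frac{3}{p} - \frac{p}{5}$)
$q{\left(n,U \right)} = 2 n$ ($q{\left(n,U \right)} = n 2 = 2 n$)
$q{\left(5,v{\left(3 \right)} \right)} - 194 = 2 \cdot 5 - 194 = 10 - 194 = -184$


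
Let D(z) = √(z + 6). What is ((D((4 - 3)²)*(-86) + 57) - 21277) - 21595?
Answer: -42815 - 86*√7 ≈ -43043.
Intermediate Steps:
D(z) = √(6 + z)
((D((4 - 3)²)*(-86) + 57) - 21277) - 21595 = ((√(6 + (4 - 3)²)*(-86) + 57) - 21277) - 21595 = ((√(6 + 1²)*(-86) + 57) - 21277) - 21595 = ((√(6 + 1)*(-86) + 57) - 21277) - 21595 = ((√7*(-86) + 57) - 21277) - 21595 = ((-86*√7 + 57) - 21277) - 21595 = ((57 - 86*√7) - 21277) - 21595 = (-21220 - 86*√7) - 21595 = -42815 - 86*√7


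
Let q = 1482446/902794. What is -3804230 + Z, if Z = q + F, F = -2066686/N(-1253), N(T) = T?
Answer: -2150740341052669/565600441 ≈ -3.8026e+6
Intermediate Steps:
F = 2066686/1253 (F = -2066686/(-1253) = -2066686*(-1/1253) = 2066686/1253 ≈ 1649.4)
q = 741223/451397 (q = 1482446*(1/902794) = 741223/451397 ≈ 1.6421)
Z = 933824612761/565600441 (Z = 741223/451397 + 2066686/1253 = 933824612761/565600441 ≈ 1651.0)
-3804230 + Z = -3804230 + 933824612761/565600441 = -2150740341052669/565600441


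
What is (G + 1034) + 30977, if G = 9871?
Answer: 41882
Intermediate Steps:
(G + 1034) + 30977 = (9871 + 1034) + 30977 = 10905 + 30977 = 41882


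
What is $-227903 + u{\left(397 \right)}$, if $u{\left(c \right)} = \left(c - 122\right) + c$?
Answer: $-227231$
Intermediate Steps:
$u{\left(c \right)} = -122 + 2 c$ ($u{\left(c \right)} = \left(-122 + c\right) + c = -122 + 2 c$)
$-227903 + u{\left(397 \right)} = -227903 + \left(-122 + 2 \cdot 397\right) = -227903 + \left(-122 + 794\right) = -227903 + 672 = -227231$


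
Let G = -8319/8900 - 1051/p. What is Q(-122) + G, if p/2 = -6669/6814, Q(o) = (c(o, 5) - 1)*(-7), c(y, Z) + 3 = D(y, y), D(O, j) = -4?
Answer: 35137087489/59354100 ≈ 591.99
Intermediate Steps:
c(y, Z) = -7 (c(y, Z) = -3 - 4 = -7)
Q(o) = 56 (Q(o) = (-7 - 1)*(-7) = -8*(-7) = 56)
p = -6669/3407 (p = 2*(-6669/6814) = -6669/3407 ≈ -1.9574)
G = 31813257889/59354100 (G = -8319/8900 - 1051/(-6669/3407) = -8319*1/8900 - 1051*(-3407/6669) = -8319/8900 + 3580757/6669 = 31813257889/59354100 ≈ 535.99)
Q(-122) + G = 56 + 31813257889/59354100 = 35137087489/59354100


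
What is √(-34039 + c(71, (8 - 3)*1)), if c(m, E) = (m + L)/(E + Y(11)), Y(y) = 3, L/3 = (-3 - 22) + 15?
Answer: I*√544542/4 ≈ 184.48*I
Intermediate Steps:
L = -30 (L = 3*((-3 - 22) + 15) = 3*(-25 + 15) = 3*(-10) = -30)
c(m, E) = (-30 + m)/(3 + E) (c(m, E) = (m - 30)/(E + 3) = (-30 + m)/(3 + E))
√(-34039 + c(71, (8 - 3)*1)) = √(-34039 + (-30 + 71)/(3 + (8 - 3)*1)) = √(-34039 + 41/(3 + 5*1)) = √(-34039 + 41/(3 + 5)) = √(-34039 + 41/8) = √(-272271/8) = I*√544542/4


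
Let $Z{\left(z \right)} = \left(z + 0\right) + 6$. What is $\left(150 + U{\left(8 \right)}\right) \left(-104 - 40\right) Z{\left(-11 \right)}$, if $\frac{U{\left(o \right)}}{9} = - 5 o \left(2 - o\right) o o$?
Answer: $99640800$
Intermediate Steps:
$U{\left(o \right)} = - 45 o^{3} \left(2 - o\right)$ ($U{\left(o \right)} = 9 - 5 o \left(2 - o\right) o o = 9 - 5 o o \left(2 - o\right) o = 9 - 5 o o^{2} \left(2 - o\right) = 9 \left(- 5 o^{3} \left(2 - o\right)\right) = - 45 o^{3} \left(2 - o\right)$)
$Z{\left(z \right)} = 6 + z$ ($Z{\left(z \right)} = z + 6 = 6 + z$)
$\left(150 + U{\left(8 \right)}\right) \left(-104 - 40\right) Z{\left(-11 \right)} = \left(150 + 45 \cdot 8^{3} \left(-2 + 8\right)\right) \left(-104 - 40\right) \left(6 - 11\right) = \left(150 + 45 \cdot 512 \cdot 6\right) \left(-144\right) \left(-5\right) = \left(150 + 138240\right) \left(-144\right) \left(-5\right) = 138390 \left(-144\right) \left(-5\right) = \left(-19928160\right) \left(-5\right) = 99640800$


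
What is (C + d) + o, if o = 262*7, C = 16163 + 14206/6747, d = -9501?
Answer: 57336718/6747 ≈ 8498.1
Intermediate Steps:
C = 109065967/6747 (C = 16163 + 14206*(1/6747) = 16163 + 14206/6747 = 109065967/6747 ≈ 16165.)
o = 1834
(C + d) + o = (109065967/6747 - 9501) + 1834 = 44962720/6747 + 1834 = 57336718/6747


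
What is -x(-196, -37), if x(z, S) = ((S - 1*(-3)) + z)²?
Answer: -52900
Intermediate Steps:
x(z, S) = (3 + S + z)² (x(z, S) = ((S + 3) + z)² = ((3 + S) + z)² = (3 + S + z)²)
-x(-196, -37) = -(3 - 37 - 196)² = -1*(-230)² = -1*52900 = -52900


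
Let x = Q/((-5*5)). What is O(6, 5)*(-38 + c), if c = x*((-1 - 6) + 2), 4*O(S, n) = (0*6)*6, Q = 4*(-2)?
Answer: 0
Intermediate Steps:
Q = -8
O(S, n) = 0 (O(S, n) = ((0*6)*6)/4 = (0*6)/4 = (¼)*0 = 0)
x = 8/25 (x = -8/((-5*5)) = -8/(-25) = -8*(-1/25) = 8/25 ≈ 0.32000)
c = -8/5 (c = 8*((-1 - 6) + 2)/25 = 8*(-7 + 2)/25 = (8/25)*(-5) = -8/5 ≈ -1.6000)
O(6, 5)*(-38 + c) = 0*(-38 - 8/5) = 0*(-198/5) = 0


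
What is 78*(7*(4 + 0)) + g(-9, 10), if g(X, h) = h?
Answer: 2194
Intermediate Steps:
78*(7*(4 + 0)) + g(-9, 10) = 78*(7*(4 + 0)) + 10 = 78*(7*4) + 10 = 78*28 + 10 = 2184 + 10 = 2194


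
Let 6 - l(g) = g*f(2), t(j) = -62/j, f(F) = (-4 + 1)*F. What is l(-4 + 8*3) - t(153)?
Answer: 19340/153 ≈ 126.41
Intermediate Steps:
f(F) = -3*F
l(g) = 6 + 6*g (l(g) = 6 - g*(-3*2) = 6 - g*(-6) = 6 - (-6)*g = 6 + 6*g)
l(-4 + 8*3) - t(153) = (6 + 6*(-4 + 8*3)) - (-62)/153 = (6 + 6*(-4 + 24)) - (-62)/153 = (6 + 6*20) - 1*(-62/153) = (6 + 120) + 62/153 = 126 + 62/153 = 19340/153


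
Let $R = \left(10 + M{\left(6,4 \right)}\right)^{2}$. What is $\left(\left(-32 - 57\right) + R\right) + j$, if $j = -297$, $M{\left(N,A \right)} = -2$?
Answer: $-322$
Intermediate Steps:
$R = 64$ ($R = \left(10 - 2\right)^{2} = 8^{2} = 64$)
$\left(\left(-32 - 57\right) + R\right) + j = \left(\left(-32 - 57\right) + 64\right) - 297 = \left(-89 + 64\right) - 297 = -25 - 297 = -322$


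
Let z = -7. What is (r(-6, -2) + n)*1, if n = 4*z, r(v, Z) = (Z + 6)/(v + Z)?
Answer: -57/2 ≈ -28.500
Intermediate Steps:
r(v, Z) = (6 + Z)/(Z + v)
n = -28 (n = 4*(-7) = -28)
(r(-6, -2) + n)*1 = ((6 - 2)/(-2 - 6) - 28)*1 = (4/(-8) - 28)*1 = (-⅛*4 - 28)*1 = (-½ - 28)*1 = -57/2*1 = -57/2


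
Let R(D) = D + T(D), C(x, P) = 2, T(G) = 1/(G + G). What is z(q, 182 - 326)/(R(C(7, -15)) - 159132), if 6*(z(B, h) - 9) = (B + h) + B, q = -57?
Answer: 136/636519 ≈ 0.00021366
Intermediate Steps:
T(G) = 1/(2*G)
z(B, h) = 9 + B/3 + h/6 (z(B, h) = 9 + ((B + h) + B)/6 = 9 + (h + 2*B)/6 = 9 + (B/3 + h/6) = 9 + B/3 + h/6)
R(D) = D + 1/(2*D)
z(q, 182 - 326)/(R(C(7, -15)) - 159132) = (9 + (⅓)*(-57) + (182 - 326)/6)/((2 + (½)/2) - 159132) = (9 - 19 + (⅙)*(-144))/((2 + (½)*(½)) - 159132) = (9 - 19 - 24)/((2 + ¼) - 159132) = -34/(9/4 - 159132) = -34/(-636519/4) = -34*(-4/636519) = 136/636519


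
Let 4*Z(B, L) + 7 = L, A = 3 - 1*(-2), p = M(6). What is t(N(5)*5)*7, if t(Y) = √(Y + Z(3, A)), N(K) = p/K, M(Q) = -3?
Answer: 7*I*√14/2 ≈ 13.096*I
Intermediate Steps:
p = -3
A = 5 (A = 3 + 2 = 5)
Z(B, L) = -7/4 + L/4
N(K) = -3/K
t(Y) = √(-½ + Y) (t(Y) = √(Y + (-7/4 + (¼)*5)) = √(Y + (-7/4 + 5/4)) = √(Y - ½) = √(-½ + Y))
t(N(5)*5)*7 = (√(-2 + 4*(-3/5*5))/2)*7 = (√(-2 + 4*(-3*⅕*5))/2)*7 = (√(-2 + 4*(-⅗*5))/2)*7 = (√(-2 + 4*(-3))/2)*7 = (√(-2 - 12)/2)*7 = (√(-14)/2)*7 = ((I*√14)/2)*7 = (I*√14/2)*7 = 7*I*√14/2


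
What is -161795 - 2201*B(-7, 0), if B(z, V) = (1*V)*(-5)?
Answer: -161795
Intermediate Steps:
B(z, V) = -5*V (B(z, V) = V*(-5) = -5*V)
-161795 - 2201*B(-7, 0) = -161795 - (-11005)*0 = -161795 - 2201*0 = -161795 + 0 = -161795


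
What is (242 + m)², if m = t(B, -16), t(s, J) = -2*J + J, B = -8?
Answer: 66564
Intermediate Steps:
t(s, J) = -J
m = 16 (m = -1*(-16) = 16)
(242 + m)² = (242 + 16)² = 258² = 66564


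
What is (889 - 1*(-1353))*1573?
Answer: 3526666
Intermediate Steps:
(889 - 1*(-1353))*1573 = (889 + 1353)*1573 = 2242*1573 = 3526666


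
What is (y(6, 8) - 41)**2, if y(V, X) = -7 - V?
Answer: 2916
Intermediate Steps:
(y(6, 8) - 41)**2 = ((-7 - 1*6) - 41)**2 = ((-7 - 6) - 41)**2 = (-13 - 41)**2 = (-54)**2 = 2916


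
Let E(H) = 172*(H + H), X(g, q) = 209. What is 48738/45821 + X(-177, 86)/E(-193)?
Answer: 3226236707/3042147832 ≈ 1.0605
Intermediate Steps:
E(H) = 344*H (E(H) = 172*(2*H) = 344*H)
48738/45821 + X(-177, 86)/E(-193) = 48738/45821 + 209/((344*(-193))) = 48738*(1/45821) + 209/(-66392) = 48738/45821 + 209*(-1/66392) = 48738/45821 - 209/66392 = 3226236707/3042147832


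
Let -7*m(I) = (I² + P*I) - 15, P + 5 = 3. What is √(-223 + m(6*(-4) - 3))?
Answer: I*√16303/7 ≈ 18.24*I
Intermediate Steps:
P = -2 (P = -5 + 3 = -2)
m(I) = 15/7 - I²/7 + 2*I/7 (m(I) = -((I² - 2*I) - 15)/7 = -(-15 + I² - 2*I)/7 = 15/7 - I²/7 + 2*I/7)
√(-223 + m(6*(-4) - 3)) = √(-223 + (15/7 - (6*(-4) - 3)²/7 + 2*(6*(-4) - 3)/7)) = √(-223 + (15/7 - (-24 - 3)²/7 + 2*(-24 - 3)/7)) = √(-223 + (15/7 - ⅐*(-27)² + (2/7)*(-27))) = √(-223 + (15/7 - ⅐*729 - 54/7)) = √(-223 + (15/7 - 729/7 - 54/7)) = √(-223 - 768/7) = √(-2329/7) = I*√16303/7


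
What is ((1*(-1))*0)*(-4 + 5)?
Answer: 0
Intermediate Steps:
((1*(-1))*0)*(-4 + 5) = -1*0*1 = 0*1 = 0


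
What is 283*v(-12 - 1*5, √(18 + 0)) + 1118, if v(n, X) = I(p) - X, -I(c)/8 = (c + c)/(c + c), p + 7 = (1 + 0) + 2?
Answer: -1146 - 849*√2 ≈ -2346.7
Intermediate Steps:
p = -4 (p = -7 + ((1 + 0) + 2) = -7 + (1 + 2) = -7 + 3 = -4)
I(c) = -8 (I(c) = -8*(c + c)/(c + c) = -8*2*c/(2*c) = -8*2*c*1/(2*c) = -8*1 = -8)
v(n, X) = -8 - X
283*v(-12 - 1*5, √(18 + 0)) + 1118 = 283*(-8 - √(18 + 0)) + 1118 = 283*(-8 - √18) + 1118 = 283*(-8 - 3*√2) + 1118 = (-2264 - 849*√2) + 1118 = -1146 - 849*√2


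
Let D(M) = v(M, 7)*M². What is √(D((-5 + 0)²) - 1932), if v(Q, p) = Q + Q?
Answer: √29318 ≈ 171.23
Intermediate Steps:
v(Q, p) = 2*Q
D(M) = 2*M³ (D(M) = (2*M)*M² = 2*M³)
√(D((-5 + 0)²) - 1932) = √(2*((-5 + 0)²)³ - 1932) = √(2*((-5)²)³ - 1932) = √(2*25³ - 1932) = √(2*15625 - 1932) = √(31250 - 1932) = √29318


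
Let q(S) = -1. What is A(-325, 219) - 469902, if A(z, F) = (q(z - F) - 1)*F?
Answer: -470340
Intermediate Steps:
A(z, F) = -2*F (A(z, F) = (-1 - 1)*F = -2*F)
A(-325, 219) - 469902 = -2*219 - 469902 = -438 - 469902 = -470340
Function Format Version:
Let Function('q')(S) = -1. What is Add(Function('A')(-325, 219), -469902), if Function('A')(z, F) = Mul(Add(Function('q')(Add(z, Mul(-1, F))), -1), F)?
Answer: -470340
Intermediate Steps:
Function('A')(z, F) = Mul(-2, F) (Function('A')(z, F) = Mul(Add(-1, -1), F) = Mul(-2, F))
Add(Function('A')(-325, 219), -469902) = Add(Mul(-2, 219), -469902) = Add(-438, -469902) = -470340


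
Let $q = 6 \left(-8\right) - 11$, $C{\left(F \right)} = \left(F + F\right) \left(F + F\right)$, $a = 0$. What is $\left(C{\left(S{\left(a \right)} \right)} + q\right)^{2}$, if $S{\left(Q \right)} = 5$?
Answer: $1681$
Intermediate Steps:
$C{\left(F \right)} = 4 F^{2}$ ($C{\left(F \right)} = 2 F 2 F = 4 F^{2}$)
$q = -59$ ($q = -48 - 11 = -59$)
$\left(C{\left(S{\left(a \right)} \right)} + q\right)^{2} = \left(4 \cdot 5^{2} - 59\right)^{2} = \left(4 \cdot 25 - 59\right)^{2} = \left(100 - 59\right)^{2} = 41^{2} = 1681$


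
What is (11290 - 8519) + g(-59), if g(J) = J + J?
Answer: 2653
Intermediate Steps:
g(J) = 2*J
(11290 - 8519) + g(-59) = (11290 - 8519) + 2*(-59) = 2771 - 118 = 2653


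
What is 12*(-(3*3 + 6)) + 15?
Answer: -165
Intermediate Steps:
12*(-(3*3 + 6)) + 15 = 12*(-(9 + 6)) + 15 = 12*(-1*15) + 15 = 12*(-15) + 15 = -180 + 15 = -165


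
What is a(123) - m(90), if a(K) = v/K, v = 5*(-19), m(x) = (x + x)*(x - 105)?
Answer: 332005/123 ≈ 2699.2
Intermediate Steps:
m(x) = 2*x*(-105 + x) (m(x) = (2*x)*(-105 + x) = 2*x*(-105 + x))
v = -95
a(K) = -95/K
a(123) - m(90) = -95/123 - 2*90*(-105 + 90) = -95*1/123 - 2*90*(-15) = -95/123 - 1*(-2700) = -95/123 + 2700 = 332005/123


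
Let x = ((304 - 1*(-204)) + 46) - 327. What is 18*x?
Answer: 4086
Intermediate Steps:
x = 227 (x = ((304 + 204) + 46) - 327 = (508 + 46) - 327 = 554 - 327 = 227)
18*x = 18*227 = 4086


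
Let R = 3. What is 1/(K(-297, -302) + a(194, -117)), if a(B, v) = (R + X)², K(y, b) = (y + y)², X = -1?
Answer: 1/352840 ≈ 2.8341e-6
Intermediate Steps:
K(y, b) = 4*y² (K(y, b) = (2*y)² = 4*y²)
a(B, v) = 4 (a(B, v) = (3 - 1)² = 2² = 4)
1/(K(-297, -302) + a(194, -117)) = 1/(4*(-297)² + 4) = 1/(4*88209 + 4) = 1/(352836 + 4) = 1/352840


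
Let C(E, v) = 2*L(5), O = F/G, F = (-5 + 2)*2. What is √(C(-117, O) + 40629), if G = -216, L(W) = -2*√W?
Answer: √(40629 - 4*√5) ≈ 201.54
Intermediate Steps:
F = -6 (F = -3*2 = -6)
O = 1/36 (O = -6/(-216) = -6*(-1/216) = 1/36 ≈ 0.027778)
C(E, v) = -4*√5 (C(E, v) = 2*(-2*√5) = -4*√5)
√(C(-117, O) + 40629) = √(-4*√5 + 40629) = √(40629 - 4*√5)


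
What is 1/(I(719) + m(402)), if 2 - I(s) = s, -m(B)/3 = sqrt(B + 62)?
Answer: -239/169971 + 4*sqrt(29)/169971 ≈ -0.0012794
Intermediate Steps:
m(B) = -3*sqrt(62 + B) (m(B) = -3*sqrt(B + 62) = -3*sqrt(62 + B))
I(s) = 2 - s
1/(I(719) + m(402)) = 1/((2 - 1*719) - 3*sqrt(62 + 402)) = 1/((2 - 719) - 12*sqrt(29)) = 1/(-717 - 12*sqrt(29))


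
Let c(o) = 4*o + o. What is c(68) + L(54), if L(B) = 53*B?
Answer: 3202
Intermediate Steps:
c(o) = 5*o
c(68) + L(54) = 5*68 + 53*54 = 340 + 2862 = 3202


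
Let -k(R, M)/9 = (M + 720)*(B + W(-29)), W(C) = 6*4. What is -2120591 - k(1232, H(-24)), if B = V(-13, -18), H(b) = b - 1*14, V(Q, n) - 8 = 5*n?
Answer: -2476595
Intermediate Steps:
V(Q, n) = 8 + 5*n
W(C) = 24
H(b) = -14 + b (H(b) = b - 14 = -14 + b)
B = -82 (B = 8 + 5*(-18) = 8 - 90 = -82)
k(R, M) = 375840 + 522*M (k(R, M) = -9*(M + 720)*(-82 + 24) = -9*(720 + M)*(-58) = -9*(-41760 - 58*M) = 375840 + 522*M)
-2120591 - k(1232, H(-24)) = -2120591 - (375840 + 522*(-14 - 24)) = -2120591 - (375840 + 522*(-38)) = -2120591 - (375840 - 19836) = -2120591 - 1*356004 = -2120591 - 356004 = -2476595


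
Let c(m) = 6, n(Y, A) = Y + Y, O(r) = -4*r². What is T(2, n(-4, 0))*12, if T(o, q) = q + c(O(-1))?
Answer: -24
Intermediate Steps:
n(Y, A) = 2*Y
T(o, q) = 6 + q (T(o, q) = q + 6 = 6 + q)
T(2, n(-4, 0))*12 = (6 + 2*(-4))*12 = (6 - 8)*12 = -2*12 = -24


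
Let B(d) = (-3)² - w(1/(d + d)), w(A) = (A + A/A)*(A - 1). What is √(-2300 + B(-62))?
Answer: I*√35211041/124 ≈ 47.854*I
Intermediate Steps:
w(A) = (1 + A)*(-1 + A) (w(A) = (A + 1)*(-1 + A) = (1 + A)*(-1 + A))
B(d) = 10 - 1/(4*d²) (B(d) = (-3)² - (-1 + (1/(d + d))²) = 9 - (-1 + (1/(2*d))²) = 9 - (-1 + 1/(4*d²)) = 9 + (1 - 1/(4*d²)) = 10 - 1/(4*d²))
√(-2300 + B(-62)) = √(-2300 + (10 - ¼/(-62)²)) = √(-2300 + (10 - ¼*1/3844)) = √(-2300 + (10 - 1/15376)) = √(-2300 + 153759/15376) = √(-35211041/15376) = I*√35211041/124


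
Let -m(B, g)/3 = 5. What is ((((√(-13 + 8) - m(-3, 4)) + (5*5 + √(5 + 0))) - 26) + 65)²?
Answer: (79 + √5 + I*√5)² ≈ 6594.3 + 363.3*I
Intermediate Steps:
m(B, g) = -15 (m(B, g) = -3*5 = -15)
((((√(-13 + 8) - m(-3, 4)) + (5*5 + √(5 + 0))) - 26) + 65)² = ((((√(-13 + 8) - 1*(-15)) + (5*5 + √(5 + 0))) - 26) + 65)² = ((((√(-5) + 15) + (25 + √5)) - 26) + 65)² = ((((I*√5 + 15) + (25 + √5)) - 26) + 65)² = ((((15 + I*√5) + (25 + √5)) - 26) + 65)² = (((40 + √5 + I*√5) - 26) + 65)² = ((14 + √5 + I*√5) + 65)² = (79 + √5 + I*√5)²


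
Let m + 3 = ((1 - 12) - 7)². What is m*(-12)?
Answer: -3852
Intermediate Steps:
m = 321 (m = -3 + ((1 - 12) - 7)² = -3 + (-11 - 7)² = -3 + (-18)² = -3 + 324 = 321)
m*(-12) = 321*(-12) = -3852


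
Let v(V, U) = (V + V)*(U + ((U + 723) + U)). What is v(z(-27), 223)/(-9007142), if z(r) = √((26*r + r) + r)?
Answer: -8352*I*√21/4503571 ≈ -0.0084985*I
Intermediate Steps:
z(r) = 2*√7*√r (z(r) = √(27*r + r) = √(28*r) = 2*√7*√r)
v(V, U) = 2*V*(723 + 3*U) (v(V, U) = (2*V)*(U + ((723 + U) + U)) = (2*V)*(U + (723 + 2*U)) = (2*V)*(723 + 3*U) = 2*V*(723 + 3*U))
v(z(-27), 223)/(-9007142) = (6*(2*√7*√(-27))*(241 + 223))/(-9007142) = (6*(2*√7*(3*I*√3))*464)*(-1/9007142) = (6*(6*I*√21)*464)*(-1/9007142) = (16704*I*√21)*(-1/9007142) = -8352*I*√21/4503571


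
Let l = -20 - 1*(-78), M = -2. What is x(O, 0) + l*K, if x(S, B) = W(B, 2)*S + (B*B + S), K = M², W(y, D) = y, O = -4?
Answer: 228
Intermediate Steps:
K = 4 (K = (-2)² = 4)
x(S, B) = S + B² + B*S (x(S, B) = B*S + (B*B + S) = B*S + (B² + S) = B*S + (S + B²) = S + B² + B*S)
l = 58 (l = -20 + 78 = 58)
x(O, 0) + l*K = (-4 + 0² + 0*(-4)) + 58*4 = (-4 + 0 + 0) + 232 = -4 + 232 = 228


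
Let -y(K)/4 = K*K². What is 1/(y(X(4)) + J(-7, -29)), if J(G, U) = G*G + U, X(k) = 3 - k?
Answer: 1/24 ≈ 0.041667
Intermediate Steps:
y(K) = -4*K³ (y(K) = -4*K*K² = -4*K³)
J(G, U) = U + G² (J(G, U) = G² + U = U + G²)
1/(y(X(4)) + J(-7, -29)) = 1/(-4*(3 - 1*4)³ + (-29 + (-7)²)) = 1/(-4*(3 - 4)³ + (-29 + 49)) = 1/(-4*(-1)³ + 20) = 1/(-4*(-1) + 20) = 1/(4 + 20) = 1/24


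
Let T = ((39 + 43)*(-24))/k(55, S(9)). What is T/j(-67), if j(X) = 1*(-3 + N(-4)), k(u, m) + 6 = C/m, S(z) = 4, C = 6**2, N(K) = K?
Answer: 656/7 ≈ 93.714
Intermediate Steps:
C = 36
k(u, m) = -6 + 36/m
j(X) = -7 (j(X) = 1*(-3 - 4) = 1*(-7) = -7)
T = -656 (T = ((39 + 43)*(-24))/(-6 + 36/4) = (82*(-24))/(-6 + 36*(1/4)) = -1968/(-6 + 9) = -1968/3 = -1968*1/3 = -656)
T/j(-67) = -656/(-7) = -656*(-1/7) = 656/7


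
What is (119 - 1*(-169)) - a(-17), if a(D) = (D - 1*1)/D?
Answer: 4878/17 ≈ 286.94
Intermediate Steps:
a(D) = (-1 + D)/D (a(D) = (D - 1)/D = (-1 + D)/D)
(119 - 1*(-169)) - a(-17) = (119 - 1*(-169)) - (-1 - 17)/(-17) = (119 + 169) - (-1)*(-18)/17 = 288 - 1*18/17 = 288 - 18/17 = 4878/17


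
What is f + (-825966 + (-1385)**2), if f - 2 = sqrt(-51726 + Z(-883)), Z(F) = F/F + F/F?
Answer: 1092261 + 2*I*sqrt(12931) ≈ 1.0923e+6 + 227.43*I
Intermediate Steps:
Z(F) = 2 (Z(F) = 1 + 1 = 2)
f = 2 + 2*I*sqrt(12931) (f = 2 + sqrt(-51726 + 2) = 2 + sqrt(-51724) = 2 + 2*I*sqrt(12931) ≈ 2.0 + 227.43*I)
f + (-825966 + (-1385)**2) = (2 + 2*I*sqrt(12931)) + (-825966 + (-1385)**2) = (2 + 2*I*sqrt(12931)) + (-825966 + 1918225) = (2 + 2*I*sqrt(12931)) + 1092259 = 1092261 + 2*I*sqrt(12931)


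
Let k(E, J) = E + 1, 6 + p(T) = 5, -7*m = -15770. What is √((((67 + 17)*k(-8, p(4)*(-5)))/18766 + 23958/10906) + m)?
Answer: √120478414426493915/7309357 ≈ 47.487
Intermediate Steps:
m = 15770/7 (m = -⅐*(-15770) = 15770/7 ≈ 2252.9)
p(T) = -1 (p(T) = -6 + 5 = -1)
k(E, J) = 1 + E
√((((67 + 17)*k(-8, p(4)*(-5)))/18766 + 23958/10906) + m) = √((((67 + 17)*(1 - 8))/18766 + 23958/10906) + 15770/7) = √(((84*(-7))*(1/18766) + 23958*(1/10906)) + 15770/7) = √((-588*1/18766 + 11979/5453) + 15770/7) = √((-294/9383 + 11979/5453) + 15770/7) = √(110795775/51165499 + 15770/7) = √(16482765095/7309357) = √120478414426493915/7309357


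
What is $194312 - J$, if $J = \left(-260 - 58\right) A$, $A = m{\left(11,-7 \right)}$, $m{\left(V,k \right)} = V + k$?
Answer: $195584$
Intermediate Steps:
$A = 4$ ($A = 11 - 7 = 4$)
$J = -1272$ ($J = \left(-260 - 58\right) 4 = \left(-318\right) 4 = -1272$)
$194312 - J = 194312 - -1272 = 194312 + 1272 = 195584$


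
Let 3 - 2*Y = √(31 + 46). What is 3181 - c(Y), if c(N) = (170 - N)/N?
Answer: 3197 + 5*√77 ≈ 3240.9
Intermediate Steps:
Y = 3/2 - √77/2 (Y = 3/2 - √(31 + 46)/2 = 3/2 - √77/2 ≈ -2.8875)
c(N) = (170 - N)/N
3181 - c(Y) = 3181 - (170 - (3/2 - √77/2))/(3/2 - √77/2) = 3181 - (170 + (-3/2 + √77/2))/(3/2 - √77/2) = 3181 - (337/2 + √77/2)/(3/2 - √77/2)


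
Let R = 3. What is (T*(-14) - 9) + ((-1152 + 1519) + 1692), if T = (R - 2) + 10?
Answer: 1896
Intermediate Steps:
T = 11 (T = (3 - 2) + 10 = 1 + 10 = 11)
(T*(-14) - 9) + ((-1152 + 1519) + 1692) = (11*(-14) - 9) + ((-1152 + 1519) + 1692) = (-154 - 9) + (367 + 1692) = -163 + 2059 = 1896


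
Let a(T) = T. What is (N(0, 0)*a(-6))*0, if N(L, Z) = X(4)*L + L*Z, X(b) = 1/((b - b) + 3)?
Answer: 0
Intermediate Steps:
X(b) = 1/3 (X(b) = 1/(0 + 3) = 1/3)
N(L, Z) = L/3 + L*Z
(N(0, 0)*a(-6))*0 = ((0*(1/3 + 0))*(-6))*0 = ((0*(1/3))*(-6))*0 = (0*(-6))*0 = 0*0 = 0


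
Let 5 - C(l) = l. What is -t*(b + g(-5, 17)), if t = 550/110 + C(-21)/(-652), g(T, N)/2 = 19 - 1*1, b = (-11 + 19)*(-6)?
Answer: 9702/163 ≈ 59.521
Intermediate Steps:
b = -48 (b = 8*(-6) = -48)
C(l) = 5 - l
g(T, N) = 36 (g(T, N) = 2*(19 - 1*1) = 2*(19 - 1) = 2*18 = 36)
t = 1617/326 (t = 550/110 + (5 - 1*(-21))/(-652) = 550*(1/110) + (5 + 21)*(-1/652) = 5 + 26*(-1/652) = 5 - 13/326 = 1617/326 ≈ 4.9601)
-t*(b + g(-5, 17)) = -1617*(-48 + 36)/326 = -1617*(-12)/326 = -1*(-9702/163) = 9702/163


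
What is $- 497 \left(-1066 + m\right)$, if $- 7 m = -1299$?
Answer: $437573$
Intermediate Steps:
$m = \frac{1299}{7}$ ($m = \left(- \frac{1}{7}\right) \left(-1299\right) = \frac{1299}{7} \approx 185.57$)
$- 497 \left(-1066 + m\right) = - 497 \left(-1066 + \frac{1299}{7}\right) = \left(-497\right) \left(- \frac{6163}{7}\right) = 437573$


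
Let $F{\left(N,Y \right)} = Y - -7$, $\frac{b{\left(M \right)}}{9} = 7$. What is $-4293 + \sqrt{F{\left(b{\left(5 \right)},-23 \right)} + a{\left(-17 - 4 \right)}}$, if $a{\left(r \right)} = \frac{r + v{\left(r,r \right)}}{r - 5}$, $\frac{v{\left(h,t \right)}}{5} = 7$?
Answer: $-4293 + \frac{i \sqrt{2795}}{13} \approx -4293.0 + 4.0667 i$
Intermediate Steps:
$v{\left(h,t \right)} = 35$ ($v{\left(h,t \right)} = 5 \cdot 7 = 35$)
$b{\left(M \right)} = 63$ ($b{\left(M \right)} = 9 \cdot 7 = 63$)
$F{\left(N,Y \right)} = 7 + Y$ ($F{\left(N,Y \right)} = Y + 7 = 7 + Y$)
$a{\left(r \right)} = \frac{35 + r}{-5 + r}$ ($a{\left(r \right)} = \frac{r + 35}{r - 5} = \frac{35 + r}{-5 + r}$)
$-4293 + \sqrt{F{\left(b{\left(5 \right)},-23 \right)} + a{\left(-17 - 4 \right)}} = -4293 + \sqrt{\left(7 - 23\right) + \frac{35 - 21}{-5 - 21}} = -4293 + \sqrt{-16 + \frac{35 - 21}{-5 - 21}} = -4293 + \sqrt{-16 + \frac{1}{-26} \cdot 14} = -4293 + \sqrt{-16 - \frac{7}{13}} = -4293 + \sqrt{- \frac{215}{13}} = -4293 + \frac{i \sqrt{2795}}{13}$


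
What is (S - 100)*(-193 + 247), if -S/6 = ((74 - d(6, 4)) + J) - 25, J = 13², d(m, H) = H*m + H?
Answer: -66960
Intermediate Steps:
d(m, H) = H + H*m
J = 169
S = -1140 (S = -6*(((74 - 4*(1 + 6)) + 169) - 25) = -6*(((74 - 4*7) + 169) - 25) = -6*(((74 - 1*28) + 169) - 25) = -6*(((74 - 28) + 169) - 25) = -6*((46 + 169) - 25) = -6*(215 - 25) = -6*190 = -1140)
(S - 100)*(-193 + 247) = (-1140 - 100)*(-193 + 247) = -1240*54 = -66960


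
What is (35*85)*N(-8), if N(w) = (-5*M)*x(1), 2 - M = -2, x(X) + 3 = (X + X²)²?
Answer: -59500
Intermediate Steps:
x(X) = -3 + (X + X²)²
M = 4 (M = 2 - 1*(-2) = 2 + 2 = 4)
N(w) = -20 (N(w) = (-5*4)*(-3 + 1²*(1 + 1)²) = -20*(-3 + 1*2²) = -20*(-3 + 1*4) = -20*(-3 + 4) = -20*1 = -20)
(35*85)*N(-8) = (35*85)*(-20) = 2975*(-20) = -59500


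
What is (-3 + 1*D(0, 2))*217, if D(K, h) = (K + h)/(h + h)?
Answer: -1085/2 ≈ -542.50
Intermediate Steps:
D(K, h) = (K + h)/(2*h) (D(K, h) = (K + h)/((2*h)) = (K + h)*(1/(2*h)) = (K + h)/(2*h))
(-3 + 1*D(0, 2))*217 = (-3 + 1*((1/2)*(0 + 2)/2))*217 = (-3 + 1*((1/2)*(1/2)*2))*217 = (-3 + 1*(1/2))*217 = (-3 + 1/2)*217 = -5/2*217 = -1085/2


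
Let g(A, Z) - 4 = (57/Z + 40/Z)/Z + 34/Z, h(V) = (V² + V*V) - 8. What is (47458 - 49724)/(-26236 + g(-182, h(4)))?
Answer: 1305216/15108719 ≈ 0.086388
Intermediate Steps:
h(V) = -8 + 2*V² (h(V) = (V² + V²) - 8 = 2*V² - 8 = -8 + 2*V²)
g(A, Z) = 4 + 34/Z + 97/Z² (g(A, Z) = 4 + ((57/Z + 40/Z)/Z + 34/Z) = 4 + ((97/Z)/Z + 34/Z) = 4 + (97/Z² + 34/Z) = 4 + (34/Z + 97/Z²) = 4 + 34/Z + 97/Z²)
(47458 - 49724)/(-26236 + g(-182, h(4))) = (47458 - 49724)/(-26236 + (4 + 34/(-8 + 2*4²) + 97/(-8 + 2*4²)²)) = -2266/(-26236 + (4 + 34/(-8 + 2*16) + 97/(-8 + 2*16)²)) = -2266/(-26236 + (4 + 34/(-8 + 32) + 97/(-8 + 32)²)) = -2266/(-26236 + (4 + 34/24 + 97/24²)) = -2266/(-26236 + (4 + 34*(1/24) + 97*(1/576))) = -2266/(-26236 + (4 + 17/12 + 97/576)) = -2266/(-26236 + 3217/576) = -2266/(-15108719/576) = -2266*(-576/15108719) = 1305216/15108719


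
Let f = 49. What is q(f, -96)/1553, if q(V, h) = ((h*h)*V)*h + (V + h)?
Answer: -43352111/1553 ≈ -27915.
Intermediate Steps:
q(V, h) = V + h + V*h³ (q(V, h) = (h²*V)*h + (V + h) = (V*h²)*h + (V + h) = V*h³ + (V + h) = V + h + V*h³)
q(f, -96)/1553 = (49 - 96 + 49*(-96)³)/1553 = (49 - 96 + 49*(-884736))*(1/1553) = (49 - 96 - 43352064)*(1/1553) = -43352111*1/1553 = -43352111/1553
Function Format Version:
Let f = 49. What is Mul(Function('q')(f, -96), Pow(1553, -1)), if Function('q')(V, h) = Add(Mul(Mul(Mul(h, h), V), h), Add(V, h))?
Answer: Rational(-43352111, 1553) ≈ -27915.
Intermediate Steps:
Function('q')(V, h) = Add(V, h, Mul(V, Pow(h, 3))) (Function('q')(V, h) = Add(Mul(Mul(Pow(h, 2), V), h), Add(V, h)) = Add(Mul(Mul(V, Pow(h, 2)), h), Add(V, h)) = Add(Mul(V, Pow(h, 3)), Add(V, h)) = Add(V, h, Mul(V, Pow(h, 3))))
Mul(Function('q')(f, -96), Pow(1553, -1)) = Mul(Add(49, -96, Mul(49, Pow(-96, 3))), Pow(1553, -1)) = Mul(Add(49, -96, Mul(49, -884736)), Rational(1, 1553)) = Mul(Add(49, -96, -43352064), Rational(1, 1553)) = Mul(-43352111, Rational(1, 1553)) = Rational(-43352111, 1553)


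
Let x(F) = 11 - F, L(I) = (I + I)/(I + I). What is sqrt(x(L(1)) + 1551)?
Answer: sqrt(1561) ≈ 39.510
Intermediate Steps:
L(I) = 1 (L(I) = (2*I)/((2*I)) = (2*I)*(1/(2*I)) = 1)
sqrt(x(L(1)) + 1551) = sqrt((11 - 1*1) + 1551) = sqrt((11 - 1) + 1551) = sqrt(10 + 1551) = sqrt(1561)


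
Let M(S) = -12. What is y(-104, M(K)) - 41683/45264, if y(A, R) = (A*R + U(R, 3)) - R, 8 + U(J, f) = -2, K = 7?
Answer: 56538317/45264 ≈ 1249.1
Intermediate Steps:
U(J, f) = -10 (U(J, f) = -8 - 2 = -10)
y(A, R) = -10 - R + A*R (y(A, R) = (A*R - 10) - R = (-10 + A*R) - R = -10 - R + A*R)
y(-104, M(K)) - 41683/45264 = (-10 - 1*(-12) - 104*(-12)) - 41683/45264 = (-10 + 12 + 1248) - 41683/45264 = 1250 - 1*41683/45264 = 1250 - 41683/45264 = 56538317/45264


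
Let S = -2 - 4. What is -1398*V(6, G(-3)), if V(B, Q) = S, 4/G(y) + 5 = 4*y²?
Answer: 8388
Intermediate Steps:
G(y) = 4/(-5 + 4*y²)
S = -6
V(B, Q) = -6
-1398*V(6, G(-3)) = -1398*(-6) = 8388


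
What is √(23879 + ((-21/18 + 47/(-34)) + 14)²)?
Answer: √62450335/51 ≈ 154.95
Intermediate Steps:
√(23879 + ((-21/18 + 47/(-34)) + 14)²) = √(23879 + ((-21*1/18 + 47*(-1/34)) + 14)²) = √(23879 + ((-7/6 - 47/34) + 14)²) = √(23879 + (-130/51 + 14)²) = √(23879 + (584/51)²) = √(23879 + 341056/2601) = √(62450335/2601) = √62450335/51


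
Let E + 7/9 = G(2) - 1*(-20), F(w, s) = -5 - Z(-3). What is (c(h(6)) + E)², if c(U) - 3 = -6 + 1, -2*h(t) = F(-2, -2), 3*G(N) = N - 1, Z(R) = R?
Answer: 24964/81 ≈ 308.20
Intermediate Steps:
F(w, s) = -2 (F(w, s) = -5 - 1*(-3) = -5 + 3 = -2)
G(N) = -⅓ + N/3 (G(N) = (N - 1)/3 = (-1 + N)/3 = -⅓ + N/3)
h(t) = 1 (h(t) = -½*(-2) = 1)
c(U) = -2 (c(U) = 3 + (-6 + 1) = 3 - 5 = -2)
E = 176/9 (E = -7/9 + ((-⅓ + (⅓)*2) - 1*(-20)) = -7/9 + ((-⅓ + ⅔) + 20) = -7/9 + (⅓ + 20) = -7/9 + 61/3 = 176/9 ≈ 19.556)
(c(h(6)) + E)² = (-2 + 176/9)² = (158/9)² = 24964/81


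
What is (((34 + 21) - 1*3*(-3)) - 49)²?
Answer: 225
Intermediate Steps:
(((34 + 21) - 1*3*(-3)) - 49)² = ((55 - 3*(-3)) - 49)² = ((55 + 9) - 49)² = (64 - 49)² = 15² = 225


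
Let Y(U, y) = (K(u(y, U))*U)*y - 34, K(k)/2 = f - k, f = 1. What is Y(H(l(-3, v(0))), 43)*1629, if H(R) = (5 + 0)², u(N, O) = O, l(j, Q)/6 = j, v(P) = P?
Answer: -84111786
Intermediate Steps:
l(j, Q) = 6*j
K(k) = 2 - 2*k (K(k) = 2*(1 - k) = 2 - 2*k)
H(R) = 25 (H(R) = 5² = 25)
Y(U, y) = -34 + U*y*(2 - 2*U) (Y(U, y) = ((2 - 2*U)*U)*y - 34 = (U*(2 - 2*U))*y - 34 = U*y*(2 - 2*U) - 34 = -34 + U*y*(2 - 2*U))
Y(H(l(-3, v(0))), 43)*1629 = (-34 - 2*25*43*(-1 + 25))*1629 = (-34 - 2*25*43*24)*1629 = (-34 - 51600)*1629 = -51634*1629 = -84111786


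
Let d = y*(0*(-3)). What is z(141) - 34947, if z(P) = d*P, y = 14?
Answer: -34947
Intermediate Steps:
d = 0 (d = 14*(0*(-3)) = 14*0 = 0)
z(P) = 0 (z(P) = 0*P = 0)
z(141) - 34947 = 0 - 34947 = -34947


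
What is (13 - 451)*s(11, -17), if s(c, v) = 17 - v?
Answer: -14892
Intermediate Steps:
(13 - 451)*s(11, -17) = (13 - 451)*(17 - 1*(-17)) = -438*(17 + 17) = -438*34 = -14892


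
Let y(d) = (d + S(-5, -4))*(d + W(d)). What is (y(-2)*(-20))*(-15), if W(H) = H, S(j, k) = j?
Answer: 8400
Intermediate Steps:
y(d) = 2*d*(-5 + d) (y(d) = (d - 5)*(d + d) = (-5 + d)*(2*d) = 2*d*(-5 + d))
(y(-2)*(-20))*(-15) = ((2*(-2)*(-5 - 2))*(-20))*(-15) = ((2*(-2)*(-7))*(-20))*(-15) = (28*(-20))*(-15) = -560*(-15) = 8400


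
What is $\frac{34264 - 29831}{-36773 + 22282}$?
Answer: $- \frac{4433}{14491} \approx -0.30591$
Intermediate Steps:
$\frac{34264 - 29831}{-36773 + 22282} = \frac{4433}{-14491} = 4433 \left(- \frac{1}{14491}\right) = - \frac{4433}{14491}$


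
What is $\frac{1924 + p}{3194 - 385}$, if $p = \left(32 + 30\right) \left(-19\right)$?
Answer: $\frac{746}{2809} \approx 0.26557$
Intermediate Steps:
$p = -1178$ ($p = 62 \left(-19\right) = -1178$)
$\frac{1924 + p}{3194 - 385} = \frac{1924 - 1178}{3194 - 385} = \frac{746}{2809}$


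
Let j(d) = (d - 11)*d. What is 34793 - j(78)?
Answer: 29567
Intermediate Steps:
j(d) = d*(-11 + d) (j(d) = (-11 + d)*d = d*(-11 + d))
34793 - j(78) = 34793 - 78*(-11 + 78) = 34793 - 78*67 = 34793 - 1*5226 = 34793 - 5226 = 29567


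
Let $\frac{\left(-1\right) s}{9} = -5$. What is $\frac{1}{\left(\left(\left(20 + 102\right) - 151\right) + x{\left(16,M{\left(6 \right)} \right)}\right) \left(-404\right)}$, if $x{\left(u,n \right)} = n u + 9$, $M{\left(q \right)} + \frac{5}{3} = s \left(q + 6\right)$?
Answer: $- \frac{3}{10415120} \approx -2.8804 \cdot 10^{-7}$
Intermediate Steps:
$s = 45$ ($s = \left(-9\right) \left(-5\right) = 45$)
$M{\left(q \right)} = \frac{805}{3} + 45 q$ ($M{\left(q \right)} = - \frac{5}{3} + 45 \left(q + 6\right) = - \frac{5}{3} + 45 \left(6 + q\right) = - \frac{5}{3} + \left(270 + 45 q\right) = \frac{805}{3} + 45 q$)
$x{\left(u,n \right)} = 9 + n u$
$\frac{1}{\left(\left(\left(20 + 102\right) - 151\right) + x{\left(16,M{\left(6 \right)} \right)}\right) \left(-404\right)} = \frac{1}{\left(\left(\left(20 + 102\right) - 151\right) + \left(9 + \left(\frac{805}{3} + 45 \cdot 6\right) 16\right)\right) \left(-404\right)} = \frac{1}{\left(\left(122 - 151\right) + \left(9 + \left(\frac{805}{3} + 270\right) 16\right)\right) \left(-404\right)} = \frac{1}{\left(-29 + \left(9 + \frac{1615}{3} \cdot 16\right)\right) \left(-404\right)} = \frac{1}{\left(-29 + \left(9 + \frac{25840}{3}\right)\right) \left(-404\right)} = \frac{1}{\left(-29 + \frac{25867}{3}\right) \left(-404\right)} = \frac{1}{\frac{25780}{3} \left(-404\right)} = \frac{1}{- \frac{10415120}{3}} = - \frac{3}{10415120}$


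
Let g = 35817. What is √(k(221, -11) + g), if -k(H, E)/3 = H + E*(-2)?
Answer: 4*√2193 ≈ 187.32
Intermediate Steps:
k(H, E) = -3*H + 6*E (k(H, E) = -3*(H + E*(-2)) = -3*(H - 2*E) = -3*H + 6*E)
√(k(221, -11) + g) = √((-3*221 + 6*(-11)) + 35817) = √((-663 - 66) + 35817) = √(-729 + 35817) = √35088 = 4*√2193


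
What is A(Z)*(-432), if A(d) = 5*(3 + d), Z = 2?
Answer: -10800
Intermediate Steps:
A(d) = 15 + 5*d
A(Z)*(-432) = (15 + 5*2)*(-432) = (15 + 10)*(-432) = 25*(-432) = -10800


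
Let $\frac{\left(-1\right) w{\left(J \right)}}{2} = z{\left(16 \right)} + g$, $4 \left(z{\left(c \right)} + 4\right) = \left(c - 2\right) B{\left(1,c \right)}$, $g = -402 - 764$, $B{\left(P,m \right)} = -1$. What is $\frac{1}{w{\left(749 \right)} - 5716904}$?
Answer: $- \frac{1}{5714557} \approx -1.7499 \cdot 10^{-7}$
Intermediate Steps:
$g = -1166$
$z{\left(c \right)} = - \frac{7}{2} - \frac{c}{4}$ ($z{\left(c \right)} = -4 + \frac{\left(c - 2\right) \left(-1\right)}{4} = -4 + \frac{\left(-2 + c\right) \left(-1\right)}{4} = -4 + \frac{2 - c}{4} = -4 - \left(- \frac{1}{2} + \frac{c}{4}\right) = - \frac{7}{2} - \frac{c}{4}$)
$w{\left(J \right)} = 2347$ ($w{\left(J \right)} = - 2 \left(\left(- \frac{7}{2} - 4\right) - 1166\right) = - 2 \left(- \frac{15}{2} - 1166\right) = \left(-2\right) \left(- \frac{2347}{2}\right) = 2347$)
$\frac{1}{w{\left(749 \right)} - 5716904} = \frac{1}{2347 - 5716904} = \frac{1}{-5714557} = - \frac{1}{5714557}$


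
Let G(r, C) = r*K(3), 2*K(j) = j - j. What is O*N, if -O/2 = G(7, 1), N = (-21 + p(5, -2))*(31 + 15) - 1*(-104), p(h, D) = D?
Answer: 0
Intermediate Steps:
K(j) = 0 (K(j) = (j - j)/2 = (½)*0 = 0)
G(r, C) = 0 (G(r, C) = r*0 = 0)
N = -954 (N = (-21 - 2)*(31 + 15) - 1*(-104) = -23*46 + 104 = -1058 + 104 = -954)
O = 0 (O = -2*0 = 0)
O*N = 0*(-954) = 0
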